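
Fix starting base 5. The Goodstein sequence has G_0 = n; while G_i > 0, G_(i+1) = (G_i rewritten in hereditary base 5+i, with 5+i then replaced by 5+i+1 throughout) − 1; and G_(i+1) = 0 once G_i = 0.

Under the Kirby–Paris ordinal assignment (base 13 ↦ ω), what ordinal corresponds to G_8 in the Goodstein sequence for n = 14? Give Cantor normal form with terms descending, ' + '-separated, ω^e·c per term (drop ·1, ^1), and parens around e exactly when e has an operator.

step 0: 14 = 2·5 + 4; sub 6 for 5: 2·6 + 4; = 16; G_1 = 16−1 = 15
step 1: 15 = 2·6 + 3; sub 7 for 6: 2·7 + 3; = 17; G_2 = 17−1 = 16
step 2: 16 = 2·7 + 2; sub 8 for 7: 2·8 + 2; = 18; G_3 = 18−1 = 17
step 3: 17 = 2·8 + 1; sub 9 for 8: 2·9 + 1; = 19; G_4 = 19−1 = 18
step 4: 18 = 2·9; sub 10 for 9: 2·10; = 20; G_5 = 20−1 = 19
step 5: 19 = 10 + 9; sub 11 for 10: 11 + 9; = 20; G_6 = 20−1 = 19
step 6: 19 = 11 + 8; sub 12 for 11: 12 + 8; = 20; G_7 = 20−1 = 19
step 7: 19 = 12 + 7; sub 13 for 12: 13 + 7; = 20; G_8 = 20−1 = 19

ω + 6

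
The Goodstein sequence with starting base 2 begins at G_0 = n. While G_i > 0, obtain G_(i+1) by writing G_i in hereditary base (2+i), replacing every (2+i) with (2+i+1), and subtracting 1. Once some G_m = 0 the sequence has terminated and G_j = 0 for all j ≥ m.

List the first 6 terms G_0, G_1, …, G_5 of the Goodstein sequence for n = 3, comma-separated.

3, 3, 3, 2, 1, 0

i=0: 3 = 2 + 1 (b=2); 2→3: 3 + 1 = 4; 4−1 = 3
i=1: 3 = 3 (b=3); 3→4: 4 = 4; 4−1 = 3
i=2: 3 = 3 (b=4); 4→5: 3 = 3; 3−1 = 2
i=3: 2 = 2 (b=5); 5→6: 2 = 2; 2−1 = 1
i=4: 1 = 1 (b=6); 6→7: 1 = 1; 1−1 = 0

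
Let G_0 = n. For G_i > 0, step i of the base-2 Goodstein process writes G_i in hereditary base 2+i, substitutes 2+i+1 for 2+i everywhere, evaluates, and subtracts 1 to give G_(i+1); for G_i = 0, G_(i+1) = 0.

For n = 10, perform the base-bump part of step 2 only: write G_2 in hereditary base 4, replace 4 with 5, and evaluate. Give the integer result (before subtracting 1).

15626

[0] 10 ≡ 2^(2 + 1) + 2 (base 2). Lift 3: 84. −1: 83.
[1] 83 ≡ 3^(3 + 1) + 2 (base 3). Lift 4: 1026. −1: 1025.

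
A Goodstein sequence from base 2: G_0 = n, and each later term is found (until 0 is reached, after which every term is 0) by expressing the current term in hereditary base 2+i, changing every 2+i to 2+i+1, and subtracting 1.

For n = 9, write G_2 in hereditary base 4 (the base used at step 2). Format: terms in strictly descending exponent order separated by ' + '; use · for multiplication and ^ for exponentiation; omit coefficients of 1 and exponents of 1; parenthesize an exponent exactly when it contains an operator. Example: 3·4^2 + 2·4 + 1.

(0) 9|_2 = 2^(2 + 1) + 1 ↦ 3^(3 + 1) + 1|_3 = 82 ⇒ 81
(1) 81|_3 = 3^(3 + 1) ↦ 4^(4 + 1)|_4 = 1024 ⇒ 1023
(2) 1023|_4 = 3·4^4 + 3·4^3 + 3·4^2 + 3·4 + 3 ↦ 3·5^5 + 3·5^3 + 3·5^2 + 3·5 + 3|_5 = 9843 ⇒ 9842

3·4^4 + 3·4^3 + 3·4^2 + 3·4 + 3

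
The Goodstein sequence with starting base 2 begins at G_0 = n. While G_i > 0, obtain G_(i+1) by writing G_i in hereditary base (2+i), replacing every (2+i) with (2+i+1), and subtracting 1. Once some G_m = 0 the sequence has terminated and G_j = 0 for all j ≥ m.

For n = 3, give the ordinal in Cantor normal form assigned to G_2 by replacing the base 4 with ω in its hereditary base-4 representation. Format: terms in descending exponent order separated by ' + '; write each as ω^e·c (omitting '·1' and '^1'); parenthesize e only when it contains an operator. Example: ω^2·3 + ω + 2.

3

step 0: 3 = 2 + 1; sub 3 for 2: 3 + 1; = 4; G_1 = 4−1 = 3
step 1: 3 = 3; sub 4 for 3: 4; = 4; G_2 = 4−1 = 3
step 2: 3 = 3; sub 5 for 4: 3; = 3; G_3 = 3−1 = 2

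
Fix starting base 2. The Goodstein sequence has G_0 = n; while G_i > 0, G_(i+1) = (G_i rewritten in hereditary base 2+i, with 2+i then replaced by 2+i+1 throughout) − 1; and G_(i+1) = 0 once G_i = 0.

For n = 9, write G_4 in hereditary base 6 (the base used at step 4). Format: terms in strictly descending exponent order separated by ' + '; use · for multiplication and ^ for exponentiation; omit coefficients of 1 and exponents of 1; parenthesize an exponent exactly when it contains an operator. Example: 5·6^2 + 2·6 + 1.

3·6^6 + 3·6^3 + 3·6^2 + 3·6 + 1

i=0: 9 = 2^(2 + 1) + 1 (b=2); 2→3: 3^(3 + 1) + 1 = 82; 82−1 = 81
i=1: 81 = 3^(3 + 1) (b=3); 3→4: 4^(4 + 1) = 1024; 1024−1 = 1023
i=2: 1023 = 3·4^4 + 3·4^3 + 3·4^2 + 3·4 + 3 (b=4); 4→5: 3·5^5 + 3·5^3 + 3·5^2 + 3·5 + 3 = 9843; 9843−1 = 9842
i=3: 9842 = 3·5^5 + 3·5^3 + 3·5^2 + 3·5 + 2 (b=5); 5→6: 3·6^6 + 3·6^3 + 3·6^2 + 3·6 + 2 = 140744; 140744−1 = 140743
i=4: 140743 = 3·6^6 + 3·6^3 + 3·6^2 + 3·6 + 1 (b=6); 6→7: 3·7^7 + 3·7^3 + 3·7^2 + 3·7 + 1 = 2471827; 2471827−1 = 2471826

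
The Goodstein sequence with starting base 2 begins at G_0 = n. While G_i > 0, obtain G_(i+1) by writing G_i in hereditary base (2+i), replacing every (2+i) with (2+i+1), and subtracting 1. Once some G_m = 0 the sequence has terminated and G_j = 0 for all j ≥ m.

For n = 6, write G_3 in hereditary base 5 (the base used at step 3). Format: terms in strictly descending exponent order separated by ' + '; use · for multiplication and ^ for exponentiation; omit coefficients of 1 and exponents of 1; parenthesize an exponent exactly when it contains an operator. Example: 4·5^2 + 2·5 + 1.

G_0 = 6. HB_2(6) = 2^2 + 2. Bump = 30. G_1 = 29.
G_1 = 29. HB_3(29) = 3^3 + 2. Bump = 258. G_2 = 257.
G_2 = 257. HB_4(257) = 4^4 + 1. Bump = 3126. G_3 = 3125.
G_3 = 3125. HB_5(3125) = 5^5. Bump = 46656. G_4 = 46655.

5^5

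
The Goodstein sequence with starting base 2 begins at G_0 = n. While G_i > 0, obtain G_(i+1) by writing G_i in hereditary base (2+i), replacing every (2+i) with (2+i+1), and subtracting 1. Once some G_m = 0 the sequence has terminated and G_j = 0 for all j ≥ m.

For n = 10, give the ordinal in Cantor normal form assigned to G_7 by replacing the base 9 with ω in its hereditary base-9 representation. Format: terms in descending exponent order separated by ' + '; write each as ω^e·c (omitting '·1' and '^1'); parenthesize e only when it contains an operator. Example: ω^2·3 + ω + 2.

ω^ω·5 + ω^5·5 + ω^4·5 + ω^3·5 + ω^2·5 + ω·5 + 2

G_0=10  [base 2] 2^(2 + 1) + 2  →[2↦3]→  3^(3 + 1) + 3 = 84  −1 ⇒ G_1=83
G_1=83  [base 3] 3^(3 + 1) + 2  →[3↦4]→  4^(4 + 1) + 2 = 1026  −1 ⇒ G_2=1025
G_2=1025  [base 4] 4^(4 + 1) + 1  →[4↦5]→  5^(5 + 1) + 1 = 15626  −1 ⇒ G_3=15625
G_3=15625  [base 5] 5^(5 + 1)  →[5↦6]→  6^(6 + 1) = 279936  −1 ⇒ G_4=279935
G_4=279935  [base 6] 5·6^6 + 5·6^5 + 5·6^4 + 5·6^3 + 5·6^2 + 5·6 + 5  →[6↦7]→  5·7^7 + 5·7^5 + 5·7^4 + 5·7^3 + 5·7^2 + 5·7 + 5 = 4215755  −1 ⇒ G_5=4215754
G_5=4215754  [base 7] 5·7^7 + 5·7^5 + 5·7^4 + 5·7^3 + 5·7^2 + 5·7 + 4  →[7↦8]→  5·8^8 + 5·8^5 + 5·8^4 + 5·8^3 + 5·8^2 + 5·8 + 4 = 84073324  −1 ⇒ G_6=84073323
G_6=84073323  [base 8] 5·8^8 + 5·8^5 + 5·8^4 + 5·8^3 + 5·8^2 + 5·8 + 3  →[8↦9]→  5·9^9 + 5·9^5 + 5·9^4 + 5·9^3 + 5·9^2 + 5·9 + 3 = 1937434593  −1 ⇒ G_7=1937434592
G_7=1937434592  [base 9] 5·9^9 + 5·9^5 + 5·9^4 + 5·9^3 + 5·9^2 + 5·9 + 2  →[9↦10]→  5·10^10 + 5·10^5 + 5·10^4 + 5·10^3 + 5·10^2 + 5·10 + 2 = 50000555552  −1 ⇒ G_8=50000555551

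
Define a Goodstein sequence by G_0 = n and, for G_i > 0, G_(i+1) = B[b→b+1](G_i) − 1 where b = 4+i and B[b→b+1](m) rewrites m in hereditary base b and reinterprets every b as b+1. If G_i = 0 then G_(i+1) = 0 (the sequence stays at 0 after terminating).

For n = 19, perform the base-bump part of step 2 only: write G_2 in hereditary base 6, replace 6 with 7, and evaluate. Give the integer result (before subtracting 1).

step 0: 19 = 4^2 + 3; sub 5 for 4: 5^2 + 3; = 28; G_1 = 28−1 = 27
step 1: 27 = 5^2 + 2; sub 6 for 5: 6^2 + 2; = 38; G_2 = 38−1 = 37
step 2: 37 = 6^2 + 1; sub 7 for 6: 7^2 + 1; = 50; G_3 = 50−1 = 49

50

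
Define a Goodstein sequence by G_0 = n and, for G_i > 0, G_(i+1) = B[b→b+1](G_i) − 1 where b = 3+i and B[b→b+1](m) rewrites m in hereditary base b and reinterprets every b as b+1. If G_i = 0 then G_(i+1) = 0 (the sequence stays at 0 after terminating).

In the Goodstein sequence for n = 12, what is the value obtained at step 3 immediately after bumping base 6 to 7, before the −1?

50

base 3: 12 = 3^2 + 3; at 4: 4^2 + 4 = 20; next = 19
base 4: 19 = 4^2 + 3; at 5: 5^2 + 3 = 28; next = 27
base 5: 27 = 5^2 + 2; at 6: 6^2 + 2 = 38; next = 37
base 6: 37 = 6^2 + 1; at 7: 7^2 + 1 = 50; next = 49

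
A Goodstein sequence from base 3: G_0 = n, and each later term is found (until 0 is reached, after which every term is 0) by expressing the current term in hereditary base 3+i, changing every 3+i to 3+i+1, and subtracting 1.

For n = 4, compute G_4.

2

G_0=4  [base 3] 3 + 1  →[3↦4]→  4 + 1 = 5  −1 ⇒ G_1=4
G_1=4  [base 4] 4  →[4↦5]→  5 = 5  −1 ⇒ G_2=4
G_2=4  [base 5] 4  →[5↦6]→  4 = 4  −1 ⇒ G_3=3
G_3=3  [base 6] 3  →[6↦7]→  3 = 3  −1 ⇒ G_4=2
G_4=2  [base 7] 2  →[7↦8]→  2 = 2  −1 ⇒ G_5=1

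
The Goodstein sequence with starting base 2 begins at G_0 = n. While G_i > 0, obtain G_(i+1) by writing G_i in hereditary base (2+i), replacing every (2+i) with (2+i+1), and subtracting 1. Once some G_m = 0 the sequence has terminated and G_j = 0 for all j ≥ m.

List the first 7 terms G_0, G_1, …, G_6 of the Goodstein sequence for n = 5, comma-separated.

G_0 = 5. HB_2(5) = 2^2 + 1. Bump = 28. G_1 = 27.
G_1 = 27. HB_3(27) = 3^3. Bump = 256. G_2 = 255.
G_2 = 255. HB_4(255) = 3·4^3 + 3·4^2 + 3·4 + 3. Bump = 468. G_3 = 467.
G_3 = 467. HB_5(467) = 3·5^3 + 3·5^2 + 3·5 + 2. Bump = 776. G_4 = 775.
G_4 = 775. HB_6(775) = 3·6^3 + 3·6^2 + 3·6 + 1. Bump = 1198. G_5 = 1197.
G_5 = 1197. HB_7(1197) = 3·7^3 + 3·7^2 + 3·7. Bump = 1752. G_6 = 1751.

5, 27, 255, 467, 775, 1197, 1751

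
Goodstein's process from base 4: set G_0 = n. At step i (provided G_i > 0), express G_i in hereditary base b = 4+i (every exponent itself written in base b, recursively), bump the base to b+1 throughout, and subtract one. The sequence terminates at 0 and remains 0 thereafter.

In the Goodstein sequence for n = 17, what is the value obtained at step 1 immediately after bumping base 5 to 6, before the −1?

(0) 17|_4 = 4^2 + 1 ↦ 5^2 + 1|_5 = 26 ⇒ 25
(1) 25|_5 = 5^2 ↦ 6^2|_6 = 36 ⇒ 35

36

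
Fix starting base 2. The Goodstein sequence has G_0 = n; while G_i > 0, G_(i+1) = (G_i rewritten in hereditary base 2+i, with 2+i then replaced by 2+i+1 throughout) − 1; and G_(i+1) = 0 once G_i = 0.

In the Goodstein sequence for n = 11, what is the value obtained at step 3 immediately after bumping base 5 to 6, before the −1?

279938

i=0: 11 = 2^(2 + 1) + 2 + 1 (b=2); 2→3: 3^(3 + 1) + 3 + 1 = 85; 85−1 = 84
i=1: 84 = 3^(3 + 1) + 3 (b=3); 3→4: 4^(4 + 1) + 4 = 1028; 1028−1 = 1027
i=2: 1027 = 4^(4 + 1) + 3 (b=4); 4→5: 5^(5 + 1) + 3 = 15628; 15628−1 = 15627
i=3: 15627 = 5^(5 + 1) + 2 (b=5); 5→6: 6^(6 + 1) + 2 = 279938; 279938−1 = 279937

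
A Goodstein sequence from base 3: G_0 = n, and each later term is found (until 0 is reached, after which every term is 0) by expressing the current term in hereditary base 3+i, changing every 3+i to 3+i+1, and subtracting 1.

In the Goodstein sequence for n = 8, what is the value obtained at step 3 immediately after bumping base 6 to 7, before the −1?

i=0: 8 = 2·3 + 2 (b=3); 3→4: 2·4 + 2 = 10; 10−1 = 9
i=1: 9 = 2·4 + 1 (b=4); 4→5: 2·5 + 1 = 11; 11−1 = 10
i=2: 10 = 2·5 (b=5); 5→6: 2·6 = 12; 12−1 = 11
i=3: 11 = 6 + 5 (b=6); 6→7: 7 + 5 = 12; 12−1 = 11

12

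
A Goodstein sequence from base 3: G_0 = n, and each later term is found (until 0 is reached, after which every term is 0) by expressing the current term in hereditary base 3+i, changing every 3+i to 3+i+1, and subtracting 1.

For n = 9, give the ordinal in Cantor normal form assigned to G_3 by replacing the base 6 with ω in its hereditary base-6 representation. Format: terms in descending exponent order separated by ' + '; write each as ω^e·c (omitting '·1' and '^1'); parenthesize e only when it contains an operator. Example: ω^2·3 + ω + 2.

9 —HB3→ 3^2 —bump→ 4^2 = 16 —(−1)→ 15
15 —HB4→ 3·4 + 3 —bump→ 3·5 + 3 = 18 —(−1)→ 17
17 —HB5→ 3·5 + 2 —bump→ 3·6 + 2 = 20 —(−1)→ 19
19 —HB6→ 3·6 + 1 —bump→ 3·7 + 1 = 22 —(−1)→ 21

ω·3 + 1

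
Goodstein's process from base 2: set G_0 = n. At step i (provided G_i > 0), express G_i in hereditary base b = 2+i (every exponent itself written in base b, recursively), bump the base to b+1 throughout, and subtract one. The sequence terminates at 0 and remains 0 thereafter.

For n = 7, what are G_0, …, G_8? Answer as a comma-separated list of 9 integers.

G_0 = 7. HB_2(7) = 2^2 + 2 + 1. Bump = 31. G_1 = 30.
G_1 = 30. HB_3(30) = 3^3 + 3. Bump = 260. G_2 = 259.
G_2 = 259. HB_4(259) = 4^4 + 3. Bump = 3128. G_3 = 3127.
G_3 = 3127. HB_5(3127) = 5^5 + 2. Bump = 46658. G_4 = 46657.
G_4 = 46657. HB_6(46657) = 6^6 + 1. Bump = 823544. G_5 = 823543.
G_5 = 823543. HB_7(823543) = 7^7. Bump = 16777216. G_6 = 16777215.
G_6 = 16777215. HB_8(16777215) = 7·8^7 + 7·8^6 + 7·8^5 + 7·8^4 + 7·8^3 + 7·8^2 + 7·8 + 7. Bump = 37665880. G_7 = 37665879.
G_7 = 37665879. HB_9(37665879) = 7·9^7 + 7·9^6 + 7·9^5 + 7·9^4 + 7·9^3 + 7·9^2 + 7·9 + 6. Bump = 77777776. G_8 = 77777775.

7, 30, 259, 3127, 46657, 823543, 16777215, 37665879, 77777775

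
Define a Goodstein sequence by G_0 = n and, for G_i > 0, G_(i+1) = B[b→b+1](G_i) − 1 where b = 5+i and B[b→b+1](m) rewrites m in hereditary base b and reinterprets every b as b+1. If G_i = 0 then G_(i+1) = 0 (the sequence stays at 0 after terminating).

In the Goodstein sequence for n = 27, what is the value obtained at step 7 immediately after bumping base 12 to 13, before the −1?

(0) 27|_5 = 5^2 + 2 ↦ 6^2 + 2|_6 = 38 ⇒ 37
(1) 37|_6 = 6^2 + 1 ↦ 7^2 + 1|_7 = 50 ⇒ 49
(2) 49|_7 = 7^2 ↦ 8^2|_8 = 64 ⇒ 63
(3) 63|_8 = 7·8 + 7 ↦ 7·9 + 7|_9 = 70 ⇒ 69
(4) 69|_9 = 7·9 + 6 ↦ 7·10 + 6|_10 = 76 ⇒ 75
(5) 75|_10 = 7·10 + 5 ↦ 7·11 + 5|_11 = 82 ⇒ 81
(6) 81|_11 = 7·11 + 4 ↦ 7·12 + 4|_12 = 88 ⇒ 87

94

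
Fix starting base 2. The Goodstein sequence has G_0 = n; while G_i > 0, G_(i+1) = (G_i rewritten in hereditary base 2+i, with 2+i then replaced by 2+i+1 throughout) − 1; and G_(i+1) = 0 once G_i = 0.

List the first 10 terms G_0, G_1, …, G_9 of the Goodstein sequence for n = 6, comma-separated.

6, 29, 257, 3125, 46655, 98039, 187243, 332147, 555551, 885775

base 2: 6 = 2^2 + 2; at 3: 3^3 + 3 = 30; next = 29
base 3: 29 = 3^3 + 2; at 4: 4^4 + 2 = 258; next = 257
base 4: 257 = 4^4 + 1; at 5: 5^5 + 1 = 3126; next = 3125
base 5: 3125 = 5^5; at 6: 6^6 = 46656; next = 46655
base 6: 46655 = 5·6^5 + 5·6^4 + 5·6^3 + 5·6^2 + 5·6 + 5; at 7: 5·7^5 + 5·7^4 + 5·7^3 + 5·7^2 + 5·7 + 5 = 98040; next = 98039
base 7: 98039 = 5·7^5 + 5·7^4 + 5·7^3 + 5·7^2 + 5·7 + 4; at 8: 5·8^5 + 5·8^4 + 5·8^3 + 5·8^2 + 5·8 + 4 = 187244; next = 187243
base 8: 187243 = 5·8^5 + 5·8^4 + 5·8^3 + 5·8^2 + 5·8 + 3; at 9: 5·9^5 + 5·9^4 + 5·9^3 + 5·9^2 + 5·9 + 3 = 332148; next = 332147
base 9: 332147 = 5·9^5 + 5·9^4 + 5·9^3 + 5·9^2 + 5·9 + 2; at 10: 5·10^5 + 5·10^4 + 5·10^3 + 5·10^2 + 5·10 + 2 = 555552; next = 555551
base 10: 555551 = 5·10^5 + 5·10^4 + 5·10^3 + 5·10^2 + 5·10 + 1; at 11: 5·11^5 + 5·11^4 + 5·11^3 + 5·11^2 + 5·11 + 1 = 885776; next = 885775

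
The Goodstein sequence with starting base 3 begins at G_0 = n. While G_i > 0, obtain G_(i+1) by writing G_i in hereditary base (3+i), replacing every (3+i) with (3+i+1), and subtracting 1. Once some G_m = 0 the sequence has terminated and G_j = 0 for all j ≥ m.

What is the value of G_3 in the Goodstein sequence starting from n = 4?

4 —HB3→ 3 + 1 —bump→ 4 + 1 = 5 —(−1)→ 4
4 —HB4→ 4 —bump→ 5 = 5 —(−1)→ 4
4 —HB5→ 4 —bump→ 4 = 4 —(−1)→ 3
3 —HB6→ 3 —bump→ 3 = 3 —(−1)→ 2

3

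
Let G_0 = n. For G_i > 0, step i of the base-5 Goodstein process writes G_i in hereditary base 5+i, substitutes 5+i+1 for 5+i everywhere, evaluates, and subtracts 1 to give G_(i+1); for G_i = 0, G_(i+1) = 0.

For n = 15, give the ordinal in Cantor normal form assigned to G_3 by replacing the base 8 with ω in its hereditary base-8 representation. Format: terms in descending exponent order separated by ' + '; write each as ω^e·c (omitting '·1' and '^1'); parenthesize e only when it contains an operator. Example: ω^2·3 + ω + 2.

ω·2 + 3

(0) 15|_5 = 3·5 ↦ 3·6|_6 = 18 ⇒ 17
(1) 17|_6 = 2·6 + 5 ↦ 2·7 + 5|_7 = 19 ⇒ 18
(2) 18|_7 = 2·7 + 4 ↦ 2·8 + 4|_8 = 20 ⇒ 19
(3) 19|_8 = 2·8 + 3 ↦ 2·9 + 3|_9 = 21 ⇒ 20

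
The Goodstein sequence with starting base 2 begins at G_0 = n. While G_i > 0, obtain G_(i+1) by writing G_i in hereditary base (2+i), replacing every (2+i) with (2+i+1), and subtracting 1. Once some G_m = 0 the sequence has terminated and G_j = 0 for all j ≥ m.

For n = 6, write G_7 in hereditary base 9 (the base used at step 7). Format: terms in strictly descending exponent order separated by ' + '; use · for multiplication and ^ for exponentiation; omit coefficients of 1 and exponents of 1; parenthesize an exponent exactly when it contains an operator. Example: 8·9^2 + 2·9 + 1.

5·9^5 + 5·9^4 + 5·9^3 + 5·9^2 + 5·9 + 2

i=0: 6 = 2^2 + 2 (b=2); 2→3: 3^3 + 3 = 30; 30−1 = 29
i=1: 29 = 3^3 + 2 (b=3); 3→4: 4^4 + 2 = 258; 258−1 = 257
i=2: 257 = 4^4 + 1 (b=4); 4→5: 5^5 + 1 = 3126; 3126−1 = 3125
i=3: 3125 = 5^5 (b=5); 5→6: 6^6 = 46656; 46656−1 = 46655
i=4: 46655 = 5·6^5 + 5·6^4 + 5·6^3 + 5·6^2 + 5·6 + 5 (b=6); 6→7: 5·7^5 + 5·7^4 + 5·7^3 + 5·7^2 + 5·7 + 5 = 98040; 98040−1 = 98039
i=5: 98039 = 5·7^5 + 5·7^4 + 5·7^3 + 5·7^2 + 5·7 + 4 (b=7); 7→8: 5·8^5 + 5·8^4 + 5·8^3 + 5·8^2 + 5·8 + 4 = 187244; 187244−1 = 187243
i=6: 187243 = 5·8^5 + 5·8^4 + 5·8^3 + 5·8^2 + 5·8 + 3 (b=8); 8→9: 5·9^5 + 5·9^4 + 5·9^3 + 5·9^2 + 5·9 + 3 = 332148; 332148−1 = 332147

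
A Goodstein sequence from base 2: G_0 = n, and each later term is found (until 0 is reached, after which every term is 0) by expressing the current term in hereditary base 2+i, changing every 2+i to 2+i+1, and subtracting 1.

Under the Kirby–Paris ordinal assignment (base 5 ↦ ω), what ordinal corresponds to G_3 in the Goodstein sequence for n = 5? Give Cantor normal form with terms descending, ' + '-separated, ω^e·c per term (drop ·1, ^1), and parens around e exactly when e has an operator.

G_0 = 5. HB_2(5) = 2^2 + 1. Bump = 28. G_1 = 27.
G_1 = 27. HB_3(27) = 3^3. Bump = 256. G_2 = 255.
G_2 = 255. HB_4(255) = 3·4^3 + 3·4^2 + 3·4 + 3. Bump = 468. G_3 = 467.

ω^3·3 + ω^2·3 + ω·3 + 2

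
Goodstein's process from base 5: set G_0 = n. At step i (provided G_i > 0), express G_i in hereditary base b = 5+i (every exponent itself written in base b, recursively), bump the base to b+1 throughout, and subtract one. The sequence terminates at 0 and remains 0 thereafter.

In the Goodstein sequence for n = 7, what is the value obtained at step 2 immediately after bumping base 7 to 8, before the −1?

G_0 = 7. HB_5(7) = 5 + 2. Bump = 8. G_1 = 7.
G_1 = 7. HB_6(7) = 6 + 1. Bump = 8. G_2 = 7.

8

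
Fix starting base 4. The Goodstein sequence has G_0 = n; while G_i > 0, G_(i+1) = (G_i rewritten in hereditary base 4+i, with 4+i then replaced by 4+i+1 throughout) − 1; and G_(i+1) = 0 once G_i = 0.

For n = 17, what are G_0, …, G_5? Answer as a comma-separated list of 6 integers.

base 4: 17 = 4^2 + 1; at 5: 5^2 + 1 = 26; next = 25
base 5: 25 = 5^2; at 6: 6^2 = 36; next = 35
base 6: 35 = 5·6 + 5; at 7: 5·7 + 5 = 40; next = 39
base 7: 39 = 5·7 + 4; at 8: 5·8 + 4 = 44; next = 43
base 8: 43 = 5·8 + 3; at 9: 5·9 + 3 = 48; next = 47

17, 25, 35, 39, 43, 47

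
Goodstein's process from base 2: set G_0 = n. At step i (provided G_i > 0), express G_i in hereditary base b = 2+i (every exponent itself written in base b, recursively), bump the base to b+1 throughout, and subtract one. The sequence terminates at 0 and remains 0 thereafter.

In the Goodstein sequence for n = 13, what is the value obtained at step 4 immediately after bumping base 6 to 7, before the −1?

5765999

i=0: 13 = 2^(2 + 1) + 2^2 + 1 (b=2); 2→3: 3^(3 + 1) + 3^3 + 1 = 109; 109−1 = 108
i=1: 108 = 3^(3 + 1) + 3^3 (b=3); 3→4: 4^(4 + 1) + 4^4 = 1280; 1280−1 = 1279
i=2: 1279 = 4^(4 + 1) + 3·4^3 + 3·4^2 + 3·4 + 3 (b=4); 4→5: 5^(5 + 1) + 3·5^3 + 3·5^2 + 3·5 + 3 = 16093; 16093−1 = 16092
i=3: 16092 = 5^(5 + 1) + 3·5^3 + 3·5^2 + 3·5 + 2 (b=5); 5→6: 6^(6 + 1) + 3·6^3 + 3·6^2 + 3·6 + 2 = 280712; 280712−1 = 280711
i=4: 280711 = 6^(6 + 1) + 3·6^3 + 3·6^2 + 3·6 + 1 (b=6); 6→7: 7^(7 + 1) + 3·7^3 + 3·7^2 + 3·7 + 1 = 5765999; 5765999−1 = 5765998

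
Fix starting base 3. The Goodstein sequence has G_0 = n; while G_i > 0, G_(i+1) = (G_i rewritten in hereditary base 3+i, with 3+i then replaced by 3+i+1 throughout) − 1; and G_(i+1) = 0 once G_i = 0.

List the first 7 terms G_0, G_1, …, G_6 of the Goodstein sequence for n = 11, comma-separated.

step 0: 11 = 3^2 + 2; sub 4 for 3: 4^2 + 2; = 18; G_1 = 18−1 = 17
step 1: 17 = 4^2 + 1; sub 5 for 4: 5^2 + 1; = 26; G_2 = 26−1 = 25
step 2: 25 = 5^2; sub 6 for 5: 6^2; = 36; G_3 = 36−1 = 35
step 3: 35 = 5·6 + 5; sub 7 for 6: 5·7 + 5; = 40; G_4 = 40−1 = 39
step 4: 39 = 5·7 + 4; sub 8 for 7: 5·8 + 4; = 44; G_5 = 44−1 = 43
step 5: 43 = 5·8 + 3; sub 9 for 8: 5·9 + 3; = 48; G_6 = 48−1 = 47

11, 17, 25, 35, 39, 43, 47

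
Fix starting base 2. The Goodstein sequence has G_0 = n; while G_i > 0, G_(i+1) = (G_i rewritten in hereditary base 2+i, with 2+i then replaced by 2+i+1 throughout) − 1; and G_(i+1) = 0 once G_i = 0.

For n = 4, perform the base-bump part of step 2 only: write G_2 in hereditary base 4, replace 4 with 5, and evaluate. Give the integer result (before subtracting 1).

step 0: 4 = 2^2; sub 3 for 2: 3^3; = 27; G_1 = 27−1 = 26
step 1: 26 = 2·3^2 + 2·3 + 2; sub 4 for 3: 2·4^2 + 2·4 + 2; = 42; G_2 = 42−1 = 41

61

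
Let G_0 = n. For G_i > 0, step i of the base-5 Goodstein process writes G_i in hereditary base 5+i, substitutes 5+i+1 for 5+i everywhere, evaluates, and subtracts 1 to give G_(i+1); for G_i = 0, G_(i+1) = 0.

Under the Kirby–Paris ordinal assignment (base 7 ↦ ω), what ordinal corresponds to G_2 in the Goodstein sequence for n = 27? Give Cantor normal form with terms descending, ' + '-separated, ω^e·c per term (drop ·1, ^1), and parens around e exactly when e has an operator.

(0) 27|_5 = 5^2 + 2 ↦ 6^2 + 2|_6 = 38 ⇒ 37
(1) 37|_6 = 6^2 + 1 ↦ 7^2 + 1|_7 = 50 ⇒ 49
(2) 49|_7 = 7^2 ↦ 8^2|_8 = 64 ⇒ 63

ω^2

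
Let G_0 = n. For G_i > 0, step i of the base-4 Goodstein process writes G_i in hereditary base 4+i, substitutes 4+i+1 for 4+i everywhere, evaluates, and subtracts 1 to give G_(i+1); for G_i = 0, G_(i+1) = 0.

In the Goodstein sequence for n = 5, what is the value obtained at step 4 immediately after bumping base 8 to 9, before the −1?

3

G_0=5  [base 4] 4 + 1  →[4↦5]→  5 + 1 = 6  −1 ⇒ G_1=5
G_1=5  [base 5] 5  →[5↦6]→  6 = 6  −1 ⇒ G_2=5
G_2=5  [base 6] 5  →[6↦7]→  5 = 5  −1 ⇒ G_3=4
G_3=4  [base 7] 4  →[7↦8]→  4 = 4  −1 ⇒ G_4=3
G_4=3  [base 8] 3  →[8↦9]→  3 = 3  −1 ⇒ G_5=2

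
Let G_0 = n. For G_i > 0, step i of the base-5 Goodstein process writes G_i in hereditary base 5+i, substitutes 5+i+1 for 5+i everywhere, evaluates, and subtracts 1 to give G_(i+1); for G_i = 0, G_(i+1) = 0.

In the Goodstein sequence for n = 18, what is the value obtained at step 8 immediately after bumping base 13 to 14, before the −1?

18 —HB5→ 3·5 + 3 —bump→ 3·6 + 3 = 21 —(−1)→ 20
20 —HB6→ 3·6 + 2 —bump→ 3·7 + 2 = 23 —(−1)→ 22
22 —HB7→ 3·7 + 1 —bump→ 3·8 + 1 = 25 —(−1)→ 24
24 —HB8→ 3·8 —bump→ 3·9 = 27 —(−1)→ 26
26 —HB9→ 2·9 + 8 —bump→ 2·10 + 8 = 28 —(−1)→ 27
27 —HB10→ 2·10 + 7 —bump→ 2·11 + 7 = 29 —(−1)→ 28
28 —HB11→ 2·11 + 6 —bump→ 2·12 + 6 = 30 —(−1)→ 29
29 —HB12→ 2·12 + 5 —bump→ 2·13 + 5 = 31 —(−1)→ 30

32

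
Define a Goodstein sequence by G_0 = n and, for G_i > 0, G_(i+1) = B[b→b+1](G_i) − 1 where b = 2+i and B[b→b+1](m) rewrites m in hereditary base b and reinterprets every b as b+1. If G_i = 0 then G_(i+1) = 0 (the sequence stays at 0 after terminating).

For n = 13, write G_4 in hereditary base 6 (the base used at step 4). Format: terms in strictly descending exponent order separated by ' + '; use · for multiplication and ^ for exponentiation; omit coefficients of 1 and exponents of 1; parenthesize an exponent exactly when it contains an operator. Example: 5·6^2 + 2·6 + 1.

6^(6 + 1) + 3·6^3 + 3·6^2 + 3·6 + 1

G_0=13  [base 2] 2^(2 + 1) + 2^2 + 1  →[2↦3]→  3^(3 + 1) + 3^3 + 1 = 109  −1 ⇒ G_1=108
G_1=108  [base 3] 3^(3 + 1) + 3^3  →[3↦4]→  4^(4 + 1) + 4^4 = 1280  −1 ⇒ G_2=1279
G_2=1279  [base 4] 4^(4 + 1) + 3·4^3 + 3·4^2 + 3·4 + 3  →[4↦5]→  5^(5 + 1) + 3·5^3 + 3·5^2 + 3·5 + 3 = 16093  −1 ⇒ G_3=16092
G_3=16092  [base 5] 5^(5 + 1) + 3·5^3 + 3·5^2 + 3·5 + 2  →[5↦6]→  6^(6 + 1) + 3·6^3 + 3·6^2 + 3·6 + 2 = 280712  −1 ⇒ G_4=280711
G_4=280711  [base 6] 6^(6 + 1) + 3·6^3 + 3·6^2 + 3·6 + 1  →[6↦7]→  7^(7 + 1) + 3·7^3 + 3·7^2 + 3·7 + 1 = 5765999  −1 ⇒ G_5=5765998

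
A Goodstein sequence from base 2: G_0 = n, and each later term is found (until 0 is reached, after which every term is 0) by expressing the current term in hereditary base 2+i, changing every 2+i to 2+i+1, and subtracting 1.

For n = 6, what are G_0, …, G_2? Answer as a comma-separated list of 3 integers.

6, 29, 257

base 2: 6 = 2^2 + 2; at 3: 3^3 + 3 = 30; next = 29
base 3: 29 = 3^3 + 2; at 4: 4^4 + 2 = 258; next = 257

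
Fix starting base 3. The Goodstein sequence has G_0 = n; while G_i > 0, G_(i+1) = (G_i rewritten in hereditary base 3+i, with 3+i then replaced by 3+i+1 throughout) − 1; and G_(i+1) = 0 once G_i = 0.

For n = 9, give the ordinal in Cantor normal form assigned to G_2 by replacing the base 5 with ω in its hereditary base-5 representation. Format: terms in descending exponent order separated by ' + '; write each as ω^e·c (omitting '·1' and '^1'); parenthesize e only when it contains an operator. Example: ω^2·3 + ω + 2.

i=0: 9 = 3^2 (b=3); 3→4: 4^2 = 16; 16−1 = 15
i=1: 15 = 3·4 + 3 (b=4); 4→5: 3·5 + 3 = 18; 18−1 = 17
i=2: 17 = 3·5 + 2 (b=5); 5→6: 3·6 + 2 = 20; 20−1 = 19

ω·3 + 2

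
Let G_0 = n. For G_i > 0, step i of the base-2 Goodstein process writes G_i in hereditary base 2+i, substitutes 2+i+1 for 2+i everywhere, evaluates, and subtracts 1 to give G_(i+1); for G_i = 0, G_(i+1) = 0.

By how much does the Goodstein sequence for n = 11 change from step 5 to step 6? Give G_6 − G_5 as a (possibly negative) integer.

11 —HB2→ 2^(2 + 1) + 2 + 1 —bump→ 3^(3 + 1) + 3 + 1 = 85 —(−1)→ 84
84 —HB3→ 3^(3 + 1) + 3 —bump→ 4^(4 + 1) + 4 = 1028 —(−1)→ 1027
1027 —HB4→ 4^(4 + 1) + 3 —bump→ 5^(5 + 1) + 3 = 15628 —(−1)→ 15627
15627 —HB5→ 5^(5 + 1) + 2 —bump→ 6^(6 + 1) + 2 = 279938 —(−1)→ 279937
279937 —HB6→ 6^(6 + 1) + 1 —bump→ 7^(7 + 1) + 1 = 5764802 —(−1)→ 5764801
5764801 —HB7→ 7^(7 + 1) —bump→ 8^(8 + 1) = 134217728 —(−1)→ 134217727

128452926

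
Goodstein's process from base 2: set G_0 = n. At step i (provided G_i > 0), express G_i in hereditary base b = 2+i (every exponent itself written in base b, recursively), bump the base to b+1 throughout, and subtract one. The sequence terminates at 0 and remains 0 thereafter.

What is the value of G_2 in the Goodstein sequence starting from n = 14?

14 —HB2→ 2^(2 + 1) + 2^2 + 2 —bump→ 3^(3 + 1) + 3^3 + 3 = 111 —(−1)→ 110
110 —HB3→ 3^(3 + 1) + 3^3 + 2 —bump→ 4^(4 + 1) + 4^4 + 2 = 1282 —(−1)→ 1281

1281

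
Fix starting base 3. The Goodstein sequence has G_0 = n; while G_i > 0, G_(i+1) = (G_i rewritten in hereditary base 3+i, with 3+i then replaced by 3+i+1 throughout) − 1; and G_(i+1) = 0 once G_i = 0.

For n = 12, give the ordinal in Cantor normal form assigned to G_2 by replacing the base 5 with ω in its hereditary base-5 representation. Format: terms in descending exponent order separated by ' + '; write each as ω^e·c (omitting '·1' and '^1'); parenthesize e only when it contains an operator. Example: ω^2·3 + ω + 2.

ω^2 + 2

base 3: 12 = 3^2 + 3; at 4: 4^2 + 4 = 20; next = 19
base 4: 19 = 4^2 + 3; at 5: 5^2 + 3 = 28; next = 27
base 5: 27 = 5^2 + 2; at 6: 6^2 + 2 = 38; next = 37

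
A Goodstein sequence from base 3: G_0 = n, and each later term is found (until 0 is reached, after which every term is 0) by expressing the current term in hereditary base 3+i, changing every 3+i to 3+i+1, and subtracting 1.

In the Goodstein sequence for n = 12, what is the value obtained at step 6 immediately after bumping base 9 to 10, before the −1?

base 3: 12 = 3^2 + 3; at 4: 4^2 + 4 = 20; next = 19
base 4: 19 = 4^2 + 3; at 5: 5^2 + 3 = 28; next = 27
base 5: 27 = 5^2 + 2; at 6: 6^2 + 2 = 38; next = 37
base 6: 37 = 6^2 + 1; at 7: 7^2 + 1 = 50; next = 49
base 7: 49 = 7^2; at 8: 8^2 = 64; next = 63
base 8: 63 = 7·8 + 7; at 9: 7·9 + 7 = 70; next = 69
base 9: 69 = 7·9 + 6; at 10: 7·10 + 6 = 76; next = 75

76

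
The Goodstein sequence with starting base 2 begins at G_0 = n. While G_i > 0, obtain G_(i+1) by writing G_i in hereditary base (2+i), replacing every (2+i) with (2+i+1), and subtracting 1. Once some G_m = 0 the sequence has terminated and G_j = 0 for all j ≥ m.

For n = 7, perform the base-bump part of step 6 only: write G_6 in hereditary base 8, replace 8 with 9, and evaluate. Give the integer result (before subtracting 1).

7 —HB2→ 2^2 + 2 + 1 —bump→ 3^3 + 3 + 1 = 31 —(−1)→ 30
30 —HB3→ 3^3 + 3 —bump→ 4^4 + 4 = 260 —(−1)→ 259
259 —HB4→ 4^4 + 3 —bump→ 5^5 + 3 = 3128 —(−1)→ 3127
3127 —HB5→ 5^5 + 2 —bump→ 6^6 + 2 = 46658 —(−1)→ 46657
46657 —HB6→ 6^6 + 1 —bump→ 7^7 + 1 = 823544 —(−1)→ 823543
823543 —HB7→ 7^7 —bump→ 8^8 = 16777216 —(−1)→ 16777215
16777215 —HB8→ 7·8^7 + 7·8^6 + 7·8^5 + 7·8^4 + 7·8^3 + 7·8^2 + 7·8 + 7 —bump→ 7·9^7 + 7·9^6 + 7·9^5 + 7·9^4 + 7·9^3 + 7·9^2 + 7·9 + 7 = 37665880 —(−1)→ 37665879

37665880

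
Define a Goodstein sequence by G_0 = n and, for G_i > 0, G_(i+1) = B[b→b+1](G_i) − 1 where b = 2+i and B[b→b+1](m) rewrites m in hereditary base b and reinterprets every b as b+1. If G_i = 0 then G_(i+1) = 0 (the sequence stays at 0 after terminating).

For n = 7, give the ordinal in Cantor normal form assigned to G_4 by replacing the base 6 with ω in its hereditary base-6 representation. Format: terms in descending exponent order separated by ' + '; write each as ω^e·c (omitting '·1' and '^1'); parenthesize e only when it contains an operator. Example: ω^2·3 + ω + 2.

(0) 7|_2 = 2^2 + 2 + 1 ↦ 3^3 + 3 + 1|_3 = 31 ⇒ 30
(1) 30|_3 = 3^3 + 3 ↦ 4^4 + 4|_4 = 260 ⇒ 259
(2) 259|_4 = 4^4 + 3 ↦ 5^5 + 3|_5 = 3128 ⇒ 3127
(3) 3127|_5 = 5^5 + 2 ↦ 6^6 + 2|_6 = 46658 ⇒ 46657
(4) 46657|_6 = 6^6 + 1 ↦ 7^7 + 1|_7 = 823544 ⇒ 823543

ω^ω + 1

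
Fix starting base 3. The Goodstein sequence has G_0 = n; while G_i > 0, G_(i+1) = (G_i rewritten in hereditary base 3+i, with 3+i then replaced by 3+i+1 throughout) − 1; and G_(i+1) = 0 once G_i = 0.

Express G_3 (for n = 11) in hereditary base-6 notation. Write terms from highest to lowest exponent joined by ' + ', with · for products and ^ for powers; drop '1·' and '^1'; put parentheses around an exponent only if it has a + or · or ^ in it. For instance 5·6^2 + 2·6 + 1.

base 3: 11 = 3^2 + 2; at 4: 4^2 + 2 = 18; next = 17
base 4: 17 = 4^2 + 1; at 5: 5^2 + 1 = 26; next = 25
base 5: 25 = 5^2; at 6: 6^2 = 36; next = 35
base 6: 35 = 5·6 + 5; at 7: 5·7 + 5 = 40; next = 39

5·6 + 5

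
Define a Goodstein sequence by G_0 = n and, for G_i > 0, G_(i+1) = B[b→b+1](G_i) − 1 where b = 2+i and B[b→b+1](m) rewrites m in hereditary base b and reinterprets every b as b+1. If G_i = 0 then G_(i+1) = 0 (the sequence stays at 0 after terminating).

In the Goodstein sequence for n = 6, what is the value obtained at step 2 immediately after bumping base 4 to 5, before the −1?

3126

step 0: 6 = 2^2 + 2; sub 3 for 2: 3^3 + 3; = 30; G_1 = 30−1 = 29
step 1: 29 = 3^3 + 2; sub 4 for 3: 4^4 + 2; = 258; G_2 = 258−1 = 257
step 2: 257 = 4^4 + 1; sub 5 for 4: 5^5 + 1; = 3126; G_3 = 3126−1 = 3125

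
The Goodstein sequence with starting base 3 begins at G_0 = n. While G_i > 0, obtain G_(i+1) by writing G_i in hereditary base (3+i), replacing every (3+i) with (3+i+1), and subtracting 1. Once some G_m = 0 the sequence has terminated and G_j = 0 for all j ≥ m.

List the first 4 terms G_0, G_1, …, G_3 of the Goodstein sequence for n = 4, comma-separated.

step 0: 4 = 3 + 1; sub 4 for 3: 4 + 1; = 5; G_1 = 5−1 = 4
step 1: 4 = 4; sub 5 for 4: 5; = 5; G_2 = 5−1 = 4
step 2: 4 = 4; sub 6 for 5: 4; = 4; G_3 = 4−1 = 3

4, 4, 4, 3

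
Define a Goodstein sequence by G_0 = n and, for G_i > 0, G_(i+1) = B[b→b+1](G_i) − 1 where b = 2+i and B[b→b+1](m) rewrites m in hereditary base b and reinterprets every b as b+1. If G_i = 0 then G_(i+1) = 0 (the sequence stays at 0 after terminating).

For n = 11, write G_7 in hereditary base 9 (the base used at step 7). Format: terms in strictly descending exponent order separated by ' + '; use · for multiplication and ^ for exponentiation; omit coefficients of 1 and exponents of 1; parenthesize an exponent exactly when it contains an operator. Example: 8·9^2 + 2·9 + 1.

G_0=11  [base 2] 2^(2 + 1) + 2 + 1  →[2↦3]→  3^(3 + 1) + 3 + 1 = 85  −1 ⇒ G_1=84
G_1=84  [base 3] 3^(3 + 1) + 3  →[3↦4]→  4^(4 + 1) + 4 = 1028  −1 ⇒ G_2=1027
G_2=1027  [base 4] 4^(4 + 1) + 3  →[4↦5]→  5^(5 + 1) + 3 = 15628  −1 ⇒ G_3=15627
G_3=15627  [base 5] 5^(5 + 1) + 2  →[5↦6]→  6^(6 + 1) + 2 = 279938  −1 ⇒ G_4=279937
G_4=279937  [base 6] 6^(6 + 1) + 1  →[6↦7]→  7^(7 + 1) + 1 = 5764802  −1 ⇒ G_5=5764801
G_5=5764801  [base 7] 7^(7 + 1)  →[7↦8]→  8^(8 + 1) = 134217728  −1 ⇒ G_6=134217727
G_6=134217727  [base 8] 7·8^8 + 7·8^7 + 7·8^6 + 7·8^5 + 7·8^4 + 7·8^3 + 7·8^2 + 7·8 + 7  →[8↦9]→  7·9^9 + 7·9^7 + 7·9^6 + 7·9^5 + 7·9^4 + 7·9^3 + 7·9^2 + 7·9 + 7 = 2749609303  −1 ⇒ G_7=2749609302

7·9^9 + 7·9^7 + 7·9^6 + 7·9^5 + 7·9^4 + 7·9^3 + 7·9^2 + 7·9 + 6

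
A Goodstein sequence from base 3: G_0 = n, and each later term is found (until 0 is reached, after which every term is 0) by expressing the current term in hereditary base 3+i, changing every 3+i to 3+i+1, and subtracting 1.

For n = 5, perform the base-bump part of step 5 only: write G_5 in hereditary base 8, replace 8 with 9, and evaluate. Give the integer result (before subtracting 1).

i=0: 5 = 3 + 2 (b=3); 3→4: 4 + 2 = 6; 6−1 = 5
i=1: 5 = 4 + 1 (b=4); 4→5: 5 + 1 = 6; 6−1 = 5
i=2: 5 = 5 (b=5); 5→6: 6 = 6; 6−1 = 5
i=3: 5 = 5 (b=6); 6→7: 5 = 5; 5−1 = 4
i=4: 4 = 4 (b=7); 7→8: 4 = 4; 4−1 = 3

3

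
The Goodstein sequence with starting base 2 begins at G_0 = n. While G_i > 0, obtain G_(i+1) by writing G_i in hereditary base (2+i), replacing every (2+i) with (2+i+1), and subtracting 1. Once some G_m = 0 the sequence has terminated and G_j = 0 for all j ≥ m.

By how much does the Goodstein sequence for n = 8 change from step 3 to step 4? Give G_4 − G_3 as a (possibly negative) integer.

base 2: 8 = 2^(2 + 1); at 3: 3^(3 + 1) = 81; next = 80
base 3: 80 = 2·3^3 + 2·3^2 + 2·3 + 2; at 4: 2·4^4 + 2·4^2 + 2·4 + 2 = 554; next = 553
base 4: 553 = 2·4^4 + 2·4^2 + 2·4 + 1; at 5: 2·5^5 + 2·5^2 + 2·5 + 1 = 6311; next = 6310
base 5: 6310 = 2·5^5 + 2·5^2 + 2·5; at 6: 2·6^6 + 2·6^2 + 2·6 = 93396; next = 93395

87085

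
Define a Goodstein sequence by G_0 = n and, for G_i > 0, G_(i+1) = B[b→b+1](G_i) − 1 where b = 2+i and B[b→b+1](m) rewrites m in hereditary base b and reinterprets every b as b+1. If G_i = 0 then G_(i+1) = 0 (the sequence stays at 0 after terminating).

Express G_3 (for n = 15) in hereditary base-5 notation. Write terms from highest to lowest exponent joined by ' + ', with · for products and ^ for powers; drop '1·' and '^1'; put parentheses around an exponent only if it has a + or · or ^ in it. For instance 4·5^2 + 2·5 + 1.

5^(5 + 1) + 5^5 + 2

i=0: 15 = 2^(2 + 1) + 2^2 + 2 + 1 (b=2); 2→3: 3^(3 + 1) + 3^3 + 3 + 1 = 112; 112−1 = 111
i=1: 111 = 3^(3 + 1) + 3^3 + 3 (b=3); 3→4: 4^(4 + 1) + 4^4 + 4 = 1284; 1284−1 = 1283
i=2: 1283 = 4^(4 + 1) + 4^4 + 3 (b=4); 4→5: 5^(5 + 1) + 5^5 + 3 = 18753; 18753−1 = 18752
i=3: 18752 = 5^(5 + 1) + 5^5 + 2 (b=5); 5→6: 6^(6 + 1) + 6^6 + 2 = 326594; 326594−1 = 326593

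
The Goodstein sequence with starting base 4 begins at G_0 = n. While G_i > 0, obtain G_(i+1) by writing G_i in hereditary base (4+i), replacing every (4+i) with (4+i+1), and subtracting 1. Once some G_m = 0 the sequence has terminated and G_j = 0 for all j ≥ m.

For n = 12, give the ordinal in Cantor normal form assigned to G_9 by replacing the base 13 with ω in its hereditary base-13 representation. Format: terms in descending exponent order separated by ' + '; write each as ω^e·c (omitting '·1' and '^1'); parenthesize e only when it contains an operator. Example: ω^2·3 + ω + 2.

12 —HB4→ 3·4 —bump→ 3·5 = 15 —(−1)→ 14
14 —HB5→ 2·5 + 4 —bump→ 2·6 + 4 = 16 —(−1)→ 15
15 —HB6→ 2·6 + 3 —bump→ 2·7 + 3 = 17 —(−1)→ 16
16 —HB7→ 2·7 + 2 —bump→ 2·8 + 2 = 18 —(−1)→ 17
17 —HB8→ 2·8 + 1 —bump→ 2·9 + 1 = 19 —(−1)→ 18
18 —HB9→ 2·9 —bump→ 2·10 = 20 —(−1)→ 19
19 —HB10→ 10 + 9 —bump→ 11 + 9 = 20 —(−1)→ 19
19 —HB11→ 11 + 8 —bump→ 12 + 8 = 20 —(−1)→ 19
19 —HB12→ 12 + 7 —bump→ 13 + 7 = 20 —(−1)→ 19

ω + 6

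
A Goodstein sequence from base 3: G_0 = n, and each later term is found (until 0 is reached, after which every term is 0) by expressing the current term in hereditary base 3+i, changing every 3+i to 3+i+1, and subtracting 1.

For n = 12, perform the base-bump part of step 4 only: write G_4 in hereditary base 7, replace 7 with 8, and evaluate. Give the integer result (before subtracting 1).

i=0: 12 = 3^2 + 3 (b=3); 3→4: 4^2 + 4 = 20; 20−1 = 19
i=1: 19 = 4^2 + 3 (b=4); 4→5: 5^2 + 3 = 28; 28−1 = 27
i=2: 27 = 5^2 + 2 (b=5); 5→6: 6^2 + 2 = 38; 38−1 = 37
i=3: 37 = 6^2 + 1 (b=6); 6→7: 7^2 + 1 = 50; 50−1 = 49
i=4: 49 = 7^2 (b=7); 7→8: 8^2 = 64; 64−1 = 63

64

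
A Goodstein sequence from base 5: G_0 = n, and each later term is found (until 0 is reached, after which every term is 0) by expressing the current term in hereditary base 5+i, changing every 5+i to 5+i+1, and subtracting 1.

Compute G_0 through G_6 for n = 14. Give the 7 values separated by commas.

14, 15, 16, 17, 18, 19, 19

G_0=14  [base 5] 2·5 + 4  →[5↦6]→  2·6 + 4 = 16  −1 ⇒ G_1=15
G_1=15  [base 6] 2·6 + 3  →[6↦7]→  2·7 + 3 = 17  −1 ⇒ G_2=16
G_2=16  [base 7] 2·7 + 2  →[7↦8]→  2·8 + 2 = 18  −1 ⇒ G_3=17
G_3=17  [base 8] 2·8 + 1  →[8↦9]→  2·9 + 1 = 19  −1 ⇒ G_4=18
G_4=18  [base 9] 2·9  →[9↦10]→  2·10 = 20  −1 ⇒ G_5=19
G_5=19  [base 10] 10 + 9  →[10↦11]→  11 + 9 = 20  −1 ⇒ G_6=19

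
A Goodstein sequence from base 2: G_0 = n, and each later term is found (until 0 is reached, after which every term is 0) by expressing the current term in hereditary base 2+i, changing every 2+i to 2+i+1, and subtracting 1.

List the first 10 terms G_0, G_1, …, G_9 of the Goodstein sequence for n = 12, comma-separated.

[0] 12 ≡ 2^(2 + 1) + 2^2 (base 2). Lift 3: 108. −1: 107.
[1] 107 ≡ 3^(3 + 1) + 2·3^2 + 2·3 + 2 (base 3). Lift 4: 1066. −1: 1065.
[2] 1065 ≡ 4^(4 + 1) + 2·4^2 + 2·4 + 1 (base 4). Lift 5: 15686. −1: 15685.
[3] 15685 ≡ 5^(5 + 1) + 2·5^2 + 2·5 (base 5). Lift 6: 280020. −1: 280019.
[4] 280019 ≡ 6^(6 + 1) + 2·6^2 + 6 + 5 (base 6). Lift 7: 5764911. −1: 5764910.
[5] 5764910 ≡ 7^(7 + 1) + 2·7^2 + 7 + 4 (base 7). Lift 8: 134217868. −1: 134217867.
[6] 134217867 ≡ 8^(8 + 1) + 2·8^2 + 8 + 3 (base 8). Lift 9: 3486784575. −1: 3486784574.
[7] 3486784574 ≡ 9^(9 + 1) + 2·9^2 + 9 + 2 (base 9). Lift 10: 100000000212. −1: 100000000211.
[8] 100000000211 ≡ 10^(10 + 1) + 2·10^2 + 10 + 1 (base 10). Lift 11: 3138428376975. −1: 3138428376974.

12, 107, 1065, 15685, 280019, 5764910, 134217867, 3486784574, 100000000211, 3138428376974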